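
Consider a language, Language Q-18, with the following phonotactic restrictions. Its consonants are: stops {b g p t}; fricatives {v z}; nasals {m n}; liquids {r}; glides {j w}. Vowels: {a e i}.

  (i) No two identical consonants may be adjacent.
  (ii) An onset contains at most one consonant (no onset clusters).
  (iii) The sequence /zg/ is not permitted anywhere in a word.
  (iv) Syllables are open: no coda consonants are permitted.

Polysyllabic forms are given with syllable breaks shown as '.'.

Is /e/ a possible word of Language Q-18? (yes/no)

yes

/e/ — σ1 onset /∅/, coda /∅/ ok → well-formed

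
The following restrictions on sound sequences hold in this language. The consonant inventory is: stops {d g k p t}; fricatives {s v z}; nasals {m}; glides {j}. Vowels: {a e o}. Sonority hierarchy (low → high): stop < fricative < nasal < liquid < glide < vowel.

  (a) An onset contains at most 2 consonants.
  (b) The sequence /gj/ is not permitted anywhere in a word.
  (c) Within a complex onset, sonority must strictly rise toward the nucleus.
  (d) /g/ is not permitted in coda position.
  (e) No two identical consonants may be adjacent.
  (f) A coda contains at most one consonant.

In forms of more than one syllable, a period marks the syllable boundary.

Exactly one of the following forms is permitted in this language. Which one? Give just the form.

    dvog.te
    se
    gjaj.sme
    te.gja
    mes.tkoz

se

dvog.te — violates constraint (d): syllable 1 coda contains /g/ → not permitted
se — σ1 onset /s/, coda /∅/ ok → permitted
gjaj.sme — violates constraint (b): contains banned sequence /gj/ → not permitted
te.gja — violates constraint (b): contains banned sequence /gj/ → not permitted
mes.tkoz — violates constraint (c): syllable 2 onset /tk/: /t/ (stop, 1) → /k/ (stop, 1) does not rise → not permitted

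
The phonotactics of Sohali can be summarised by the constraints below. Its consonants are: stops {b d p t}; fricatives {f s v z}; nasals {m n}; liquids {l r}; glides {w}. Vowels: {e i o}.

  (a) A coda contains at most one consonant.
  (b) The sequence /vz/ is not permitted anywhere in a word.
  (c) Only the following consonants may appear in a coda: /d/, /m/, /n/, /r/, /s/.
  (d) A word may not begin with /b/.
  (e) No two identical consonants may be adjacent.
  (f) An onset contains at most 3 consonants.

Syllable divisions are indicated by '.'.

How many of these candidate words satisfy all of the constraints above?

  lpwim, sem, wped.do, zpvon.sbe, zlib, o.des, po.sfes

5

lpwim — σ1 onset /lpw/ (3C), coda /m/ ok → phonotactically legal
sem — σ1 onset /s/, coda /m/ ok → phonotactically legal
wped.do — violates constraint (e): adjacent identical consonants /dd/ → phonotactically illegal
zpvon.sbe — σ1 onset /zpv/ (3C), coda /n/ ok; σ2 onset /sb/ (2C), coda /∅/ ok → phonotactically legal
zlib — violates constraint (c): syllable 1 coda contains /b/, which is not a licensed coda consonant → phonotactically illegal
o.des — σ1 onset /∅/, coda /∅/ ok; σ2 onset /d/, coda /s/ ok → phonotactically legal
po.sfes — σ1 onset /p/, coda /∅/ ok; σ2 onset /sf/ (2C), coda /s/ ok → phonotactically legal
Phonotactically legal: lpwim, sem, zpvon.sbe, o.des, po.sfes → 5.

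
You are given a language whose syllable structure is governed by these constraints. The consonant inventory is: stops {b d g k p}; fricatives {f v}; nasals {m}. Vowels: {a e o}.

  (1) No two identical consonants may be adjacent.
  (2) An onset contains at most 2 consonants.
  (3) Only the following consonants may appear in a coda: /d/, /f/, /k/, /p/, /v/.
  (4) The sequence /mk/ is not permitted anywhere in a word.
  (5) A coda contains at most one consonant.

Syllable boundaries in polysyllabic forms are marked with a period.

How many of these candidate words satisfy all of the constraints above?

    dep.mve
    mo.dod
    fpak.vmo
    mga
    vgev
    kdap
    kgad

7

dep.mve — σ1 onset /d/, coda /p/ ok; σ2 onset /mv/ (2C), coda /∅/ ok → permitted
mo.dod — σ1 onset /m/, coda /∅/ ok; σ2 onset /d/, coda /d/ ok → permitted
fpak.vmo — σ1 onset /fp/ (2C), coda /k/ ok; σ2 onset /vm/ (2C), coda /∅/ ok → permitted
mga — σ1 onset /mg/ (2C), coda /∅/ ok → permitted
vgev — σ1 onset /vg/ (2C), coda /v/ ok → permitted
kdap — σ1 onset /kd/ (2C), coda /p/ ok → permitted
kgad — σ1 onset /kg/ (2C), coda /d/ ok → permitted
Permitted: dep.mve, mo.dod, fpak.vmo, mga, vgev, kdap, kgad → 7.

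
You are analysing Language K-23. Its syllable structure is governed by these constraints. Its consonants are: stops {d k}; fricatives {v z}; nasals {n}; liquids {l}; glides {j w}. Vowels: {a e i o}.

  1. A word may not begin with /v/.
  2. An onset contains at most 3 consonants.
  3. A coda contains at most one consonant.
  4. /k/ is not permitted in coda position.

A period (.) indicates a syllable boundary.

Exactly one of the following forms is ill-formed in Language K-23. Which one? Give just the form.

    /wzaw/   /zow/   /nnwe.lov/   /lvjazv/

/wzaw/ — σ1 onset /wz/ (2C), coda /w/ ok → well-formed
/zow/ — σ1 onset /z/, coda /w/ ok → well-formed
/nnwe.lov/ — σ1 onset /nnw/ (3C), coda /∅/ ok; σ2 onset /l/, coda /v/ ok → well-formed
/lvjazv/ — violates constraint 3: syllable 1 coda /zv/ has 2 consonants (> 1) → ill-formed

/lvjazv/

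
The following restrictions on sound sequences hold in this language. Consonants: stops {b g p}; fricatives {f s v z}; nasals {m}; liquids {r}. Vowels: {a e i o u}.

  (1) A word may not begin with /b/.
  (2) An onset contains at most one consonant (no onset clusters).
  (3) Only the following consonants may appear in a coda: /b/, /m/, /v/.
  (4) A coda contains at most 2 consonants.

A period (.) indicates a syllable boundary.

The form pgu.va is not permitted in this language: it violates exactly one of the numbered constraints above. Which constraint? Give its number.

2

pgu.va: syllable 1 onset /pg/ has 2 consonants (> 1).
This is a violation of constraint 2: "An onset contains at most one consonant (no onset clusters)."
The remaining constraints (1, 3, 4) are satisfied.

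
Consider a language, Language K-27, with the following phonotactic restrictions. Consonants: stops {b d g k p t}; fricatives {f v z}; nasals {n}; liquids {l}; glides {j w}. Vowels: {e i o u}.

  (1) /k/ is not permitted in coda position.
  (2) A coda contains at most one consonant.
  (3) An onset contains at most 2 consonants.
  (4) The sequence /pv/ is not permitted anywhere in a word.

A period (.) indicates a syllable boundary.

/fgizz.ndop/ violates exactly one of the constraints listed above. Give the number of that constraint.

/fgizz.ndop/: syllable 1 coda /zz/ has 2 consonants (> 1).
This is a violation of constraint 2: "A coda contains at most one consonant."
The remaining constraints (1, 3, 4) are satisfied.

2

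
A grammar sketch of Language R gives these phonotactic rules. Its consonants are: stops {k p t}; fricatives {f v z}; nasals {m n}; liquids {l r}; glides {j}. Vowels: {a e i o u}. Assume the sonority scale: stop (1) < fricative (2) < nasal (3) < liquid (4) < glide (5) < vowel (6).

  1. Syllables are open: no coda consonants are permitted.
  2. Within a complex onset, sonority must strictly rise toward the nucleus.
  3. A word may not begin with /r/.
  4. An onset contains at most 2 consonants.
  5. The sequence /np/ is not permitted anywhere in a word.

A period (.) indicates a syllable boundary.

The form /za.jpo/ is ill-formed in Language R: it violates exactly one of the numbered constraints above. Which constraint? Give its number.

/za.jpo/: syllable 2 onset /jp/: /j/ (glide, 5) → /p/ (stop, 1) does not rise.
This is a violation of constraint 2: "Within a complex onset, sonority must strictly rise toward the nucleus."
The remaining constraints (1, 3, 4, 5) are satisfied.

2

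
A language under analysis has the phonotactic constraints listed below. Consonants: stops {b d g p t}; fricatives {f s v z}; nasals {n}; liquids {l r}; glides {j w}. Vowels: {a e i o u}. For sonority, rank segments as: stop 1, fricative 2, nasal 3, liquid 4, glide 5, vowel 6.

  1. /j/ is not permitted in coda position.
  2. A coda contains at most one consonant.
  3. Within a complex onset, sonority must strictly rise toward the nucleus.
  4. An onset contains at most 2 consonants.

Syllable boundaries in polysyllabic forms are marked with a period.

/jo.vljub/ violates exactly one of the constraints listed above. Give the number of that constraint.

4

/jo.vljub/: syllable 2 onset /vlj/ has 3 consonants (> 2).
This is a violation of constraint 4: "An onset contains at most 2 consonants."
The remaining constraints (1, 2, 3) are satisfied.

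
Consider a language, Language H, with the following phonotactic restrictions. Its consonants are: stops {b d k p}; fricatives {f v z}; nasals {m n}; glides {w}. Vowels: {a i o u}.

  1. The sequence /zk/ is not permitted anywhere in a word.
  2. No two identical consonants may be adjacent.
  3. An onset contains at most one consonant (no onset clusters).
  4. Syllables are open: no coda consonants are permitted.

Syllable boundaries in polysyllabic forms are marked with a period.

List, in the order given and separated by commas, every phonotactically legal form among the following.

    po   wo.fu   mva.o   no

po — σ1 onset /p/, coda /∅/ ok → phonotactically legal
wo.fu — σ1 onset /w/, coda /∅/ ok; σ2 onset /f/, coda /∅/ ok → phonotactically legal
mva.o — violates constraint 3: syllable 1 onset /mv/ has 2 consonants (> 1) → phonotactically illegal
no — σ1 onset /n/, coda /∅/ ok → phonotactically legal

po, wo.fu, no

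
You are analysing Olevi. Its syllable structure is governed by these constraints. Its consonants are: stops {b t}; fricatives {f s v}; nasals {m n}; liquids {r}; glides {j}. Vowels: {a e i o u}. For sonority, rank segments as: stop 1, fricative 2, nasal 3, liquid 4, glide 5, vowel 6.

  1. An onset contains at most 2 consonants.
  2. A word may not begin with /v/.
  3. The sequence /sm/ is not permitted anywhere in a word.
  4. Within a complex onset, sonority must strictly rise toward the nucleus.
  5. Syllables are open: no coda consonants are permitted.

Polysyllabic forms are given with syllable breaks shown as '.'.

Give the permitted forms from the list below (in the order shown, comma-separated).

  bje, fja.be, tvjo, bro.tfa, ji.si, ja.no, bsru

bje, fja.be, bro.tfa, ji.si, ja.no

bje — σ1 onset /bj/ (1→5 rises), coda /∅/ ok → permitted
fja.be — σ1 onset /fj/ (2→5 rises), coda /∅/ ok; σ2 onset /b/, coda /∅/ ok → permitted
tvjo — violates constraint 1: syllable 1 onset /tvj/ has 3 consonants (> 2) → not permitted
bro.tfa — σ1 onset /br/ (1→4 rises), coda /∅/ ok; σ2 onset /tf/ (1→2 rises), coda /∅/ ok → permitted
ji.si — σ1 onset /j/, coda /∅/ ok; σ2 onset /s/, coda /∅/ ok → permitted
ja.no — σ1 onset /j/, coda /∅/ ok; σ2 onset /n/, coda /∅/ ok → permitted
bsru — violates constraint 1: syllable 1 onset /bsr/ has 3 consonants (> 2) → not permitted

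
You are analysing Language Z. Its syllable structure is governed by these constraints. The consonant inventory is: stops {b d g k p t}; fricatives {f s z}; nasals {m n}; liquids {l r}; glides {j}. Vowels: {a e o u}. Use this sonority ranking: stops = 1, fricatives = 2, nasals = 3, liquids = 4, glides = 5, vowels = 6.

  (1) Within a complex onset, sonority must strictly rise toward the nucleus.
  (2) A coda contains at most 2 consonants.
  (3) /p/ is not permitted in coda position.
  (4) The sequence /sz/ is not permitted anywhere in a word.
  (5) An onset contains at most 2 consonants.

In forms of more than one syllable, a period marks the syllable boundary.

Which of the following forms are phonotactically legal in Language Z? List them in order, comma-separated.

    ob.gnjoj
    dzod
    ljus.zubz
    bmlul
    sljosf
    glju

ob.gnjoj — violates constraint 5: syllable 2 onset /gnj/ has 3 consonants (> 2) → phonotactically illegal
dzod — σ1 onset /dz/ (1→2 rises), coda /d/ ok → phonotactically legal
ljus.zubz — violates constraint 4: contains banned sequence /sz/ → phonotactically illegal
bmlul — violates constraint 5: syllable 1 onset /bml/ has 3 consonants (> 2) → phonotactically illegal
sljosf — violates constraint 5: syllable 1 onset /slj/ has 3 consonants (> 2) → phonotactically illegal
glju — violates constraint 5: syllable 1 onset /glj/ has 3 consonants (> 2) → phonotactically illegal

dzod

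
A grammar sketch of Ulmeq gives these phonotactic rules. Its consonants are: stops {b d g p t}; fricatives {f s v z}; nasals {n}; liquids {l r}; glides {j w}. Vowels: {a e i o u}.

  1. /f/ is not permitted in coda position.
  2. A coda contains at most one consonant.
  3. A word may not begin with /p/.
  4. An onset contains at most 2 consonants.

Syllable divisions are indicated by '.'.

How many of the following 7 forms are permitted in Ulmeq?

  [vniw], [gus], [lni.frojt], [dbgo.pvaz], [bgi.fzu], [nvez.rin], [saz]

[vniw] — σ1 onset /vn/ (2C), coda /w/ ok → permitted
[gus] — σ1 onset /g/, coda /s/ ok → permitted
[lni.frojt] — violates constraint 2: syllable 2 coda /jt/ has 2 consonants (> 1) → not permitted
[dbgo.pvaz] — violates constraint 4: syllable 1 onset /dbg/ has 3 consonants (> 2) → not permitted
[bgi.fzu] — σ1 onset /bg/ (2C), coda /∅/ ok; σ2 onset /fz/ (2C), coda /∅/ ok → permitted
[nvez.rin] — σ1 onset /nv/ (2C), coda /z/ ok; σ2 onset /r/, coda /n/ ok → permitted
[saz] — σ1 onset /s/, coda /z/ ok → permitted
Permitted: [vniw], [gus], [bgi.fzu], [nvez.rin], [saz] → 5.

5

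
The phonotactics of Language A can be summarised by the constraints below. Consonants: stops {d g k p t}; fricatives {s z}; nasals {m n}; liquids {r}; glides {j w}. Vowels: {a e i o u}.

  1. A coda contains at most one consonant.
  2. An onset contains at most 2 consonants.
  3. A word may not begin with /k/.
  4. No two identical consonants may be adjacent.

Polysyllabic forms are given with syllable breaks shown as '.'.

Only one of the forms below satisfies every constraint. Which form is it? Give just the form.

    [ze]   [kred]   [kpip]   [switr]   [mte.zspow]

[ze]

[ze] — σ1 onset /z/, coda /∅/ ok → well-formed
[kred] — violates constraint 3: word begins with /k/ → ill-formed
[kpip] — violates constraint 3: word begins with /k/ → ill-formed
[switr] — violates constraint 1: syllable 1 coda /tr/ has 2 consonants (> 1) → ill-formed
[mte.zspow] — violates constraint 2: syllable 2 onset /zsp/ has 3 consonants (> 2) → ill-formed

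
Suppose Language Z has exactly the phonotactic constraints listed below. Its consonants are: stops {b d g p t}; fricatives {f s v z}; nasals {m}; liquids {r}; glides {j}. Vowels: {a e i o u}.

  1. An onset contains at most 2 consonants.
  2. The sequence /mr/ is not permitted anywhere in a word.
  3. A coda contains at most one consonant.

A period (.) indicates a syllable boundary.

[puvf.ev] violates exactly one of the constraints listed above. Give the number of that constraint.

3

[puvf.ev]: syllable 1 coda /vf/ has 2 consonants (> 1).
This is a violation of constraint 3: "A coda contains at most one consonant."
The remaining constraints (1, 2) are satisfied.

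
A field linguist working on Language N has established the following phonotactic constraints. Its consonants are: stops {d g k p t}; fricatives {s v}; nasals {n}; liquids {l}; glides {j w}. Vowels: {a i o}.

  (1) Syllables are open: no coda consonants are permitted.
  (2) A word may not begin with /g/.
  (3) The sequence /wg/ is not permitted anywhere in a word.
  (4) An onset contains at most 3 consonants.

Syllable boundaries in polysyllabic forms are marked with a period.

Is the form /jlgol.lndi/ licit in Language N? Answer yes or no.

no

/jlgol.lndi/ — violates constraint 1: syllable 1 coda /l/ has 1 consonant (> 0) → illicit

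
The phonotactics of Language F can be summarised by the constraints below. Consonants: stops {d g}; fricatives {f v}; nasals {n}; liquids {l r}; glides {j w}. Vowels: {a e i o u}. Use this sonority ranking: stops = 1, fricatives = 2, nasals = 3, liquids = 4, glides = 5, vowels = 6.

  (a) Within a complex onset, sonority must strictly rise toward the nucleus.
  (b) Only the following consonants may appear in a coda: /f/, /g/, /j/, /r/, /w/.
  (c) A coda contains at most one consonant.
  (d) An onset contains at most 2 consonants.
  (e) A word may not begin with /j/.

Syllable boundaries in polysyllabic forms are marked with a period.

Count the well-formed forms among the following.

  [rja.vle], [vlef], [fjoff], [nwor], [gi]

[rja.vle] — σ1 onset /rj/ (4→5 rises), coda /∅/ ok; σ2 onset /vl/ (2→4 rises), coda /∅/ ok → well-formed
[vlef] — σ1 onset /vl/ (2→4 rises), coda /f/ ok → well-formed
[fjoff] — violates constraint (c): syllable 1 coda /ff/ has 2 consonants (> 1) → ill-formed
[nwor] — σ1 onset /nw/ (3→5 rises), coda /r/ ok → well-formed
[gi] — σ1 onset /g/, coda /∅/ ok → well-formed
Well-formed: [rja.vle], [vlef], [nwor], [gi] → 4.

4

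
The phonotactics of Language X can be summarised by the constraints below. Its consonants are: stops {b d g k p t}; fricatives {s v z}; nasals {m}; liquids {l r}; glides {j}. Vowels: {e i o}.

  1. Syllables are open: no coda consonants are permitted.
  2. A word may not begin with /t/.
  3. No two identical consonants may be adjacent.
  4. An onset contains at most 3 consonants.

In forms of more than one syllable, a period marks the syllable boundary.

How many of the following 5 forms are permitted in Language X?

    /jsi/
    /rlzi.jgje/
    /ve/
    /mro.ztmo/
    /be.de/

/jsi/ — σ1 onset /js/ (2C), coda /∅/ ok → permitted
/rlzi.jgje/ — σ1 onset /rlz/ (3C), coda /∅/ ok; σ2 onset /jgj/ (3C), coda /∅/ ok → permitted
/ve/ — σ1 onset /v/, coda /∅/ ok → permitted
/mro.ztmo/ — σ1 onset /mr/ (2C), coda /∅/ ok; σ2 onset /ztm/ (3C), coda /∅/ ok → permitted
/be.de/ — σ1 onset /b/, coda /∅/ ok; σ2 onset /d/, coda /∅/ ok → permitted
Permitted: /jsi/, /rlzi.jgje/, /ve/, /mro.ztmo/, /be.de/ → 5.

5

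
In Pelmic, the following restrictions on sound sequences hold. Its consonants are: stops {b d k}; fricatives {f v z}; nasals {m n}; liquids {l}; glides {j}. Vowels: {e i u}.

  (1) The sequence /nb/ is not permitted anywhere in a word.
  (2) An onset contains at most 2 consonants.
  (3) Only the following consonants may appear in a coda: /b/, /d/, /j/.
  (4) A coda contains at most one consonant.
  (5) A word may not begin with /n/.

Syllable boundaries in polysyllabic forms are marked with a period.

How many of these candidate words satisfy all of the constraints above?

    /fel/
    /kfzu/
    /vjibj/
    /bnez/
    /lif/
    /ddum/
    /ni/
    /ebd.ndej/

/fel/ — violates constraint 3: syllable 1 coda contains /l/, which is not a licensed coda consonant → not permitted
/kfzu/ — violates constraint 2: syllable 1 onset /kfz/ has 3 consonants (> 2) → not permitted
/vjibj/ — violates constraint 4: syllable 1 coda /bj/ has 2 consonants (> 1) → not permitted
/bnez/ — violates constraint 3: syllable 1 coda contains /z/, which is not a licensed coda consonant → not permitted
/lif/ — violates constraint 3: syllable 1 coda contains /f/, which is not a licensed coda consonant → not permitted
/ddum/ — violates constraint 3: syllable 1 coda contains /m/, which is not a licensed coda consonant → not permitted
/ni/ — violates constraint 5: word begins with /n/ → not permitted
/ebd.ndej/ — violates constraint 4: syllable 1 coda /bd/ has 2 consonants (> 1) → not permitted
No form is permitted → 0.

0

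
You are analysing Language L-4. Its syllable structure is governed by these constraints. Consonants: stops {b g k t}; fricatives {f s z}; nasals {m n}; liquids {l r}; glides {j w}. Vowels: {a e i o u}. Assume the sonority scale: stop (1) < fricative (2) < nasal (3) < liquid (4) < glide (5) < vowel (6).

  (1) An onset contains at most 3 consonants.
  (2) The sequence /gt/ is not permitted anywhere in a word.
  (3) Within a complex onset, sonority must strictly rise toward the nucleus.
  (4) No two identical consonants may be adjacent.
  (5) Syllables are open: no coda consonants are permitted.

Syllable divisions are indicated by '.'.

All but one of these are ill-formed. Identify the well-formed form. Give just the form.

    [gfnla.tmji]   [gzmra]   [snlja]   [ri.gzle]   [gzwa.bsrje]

[gfnla.tmji] — violates constraint 1: syllable 1 onset /gfnl/ has 4 consonants (> 3) → ill-formed
[gzmra] — violates constraint 1: syllable 1 onset /gzmr/ has 4 consonants (> 3) → ill-formed
[snlja] — violates constraint 1: syllable 1 onset /snlj/ has 4 consonants (> 3) → ill-formed
[ri.gzle] — σ1 onset /r/, coda /∅/ ok; σ2 onset /gzl/ (1→2→4 rises), coda /∅/ ok → well-formed
[gzwa.bsrje] — violates constraint 1: syllable 2 onset /bsrj/ has 4 consonants (> 3) → ill-formed

[ri.gzle]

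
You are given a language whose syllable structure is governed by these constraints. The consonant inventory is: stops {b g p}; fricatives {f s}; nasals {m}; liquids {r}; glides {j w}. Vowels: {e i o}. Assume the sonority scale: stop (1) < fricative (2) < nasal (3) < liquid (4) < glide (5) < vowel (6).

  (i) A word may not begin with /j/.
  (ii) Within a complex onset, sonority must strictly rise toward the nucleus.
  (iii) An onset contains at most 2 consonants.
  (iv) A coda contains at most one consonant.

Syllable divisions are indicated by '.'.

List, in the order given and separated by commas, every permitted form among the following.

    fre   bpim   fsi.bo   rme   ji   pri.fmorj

fre

fre — σ1 onset /fr/ (2→4 rises), coda /∅/ ok → permitted
bpim — violates constraint (ii): syllable 1 onset /bp/: /b/ (stop, 1) → /p/ (stop, 1) does not rise → not permitted
fsi.bo — violates constraint (ii): syllable 1 onset /fs/: /f/ (fricative, 2) → /s/ (fricative, 2) does not rise → not permitted
rme — violates constraint (ii): syllable 1 onset /rm/: /r/ (liquid, 4) → /m/ (nasal, 3) does not rise → not permitted
ji — violates constraint (i): word begins with /j/ → not permitted
pri.fmorj — violates constraint (iv): syllable 2 coda /rj/ has 2 consonants (> 1) → not permitted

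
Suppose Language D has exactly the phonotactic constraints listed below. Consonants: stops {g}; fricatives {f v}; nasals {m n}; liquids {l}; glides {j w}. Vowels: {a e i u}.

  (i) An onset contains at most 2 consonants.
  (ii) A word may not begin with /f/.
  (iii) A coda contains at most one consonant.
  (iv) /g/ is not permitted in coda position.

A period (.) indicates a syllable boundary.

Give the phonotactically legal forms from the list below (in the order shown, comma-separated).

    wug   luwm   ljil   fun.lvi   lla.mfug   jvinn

ljil

wug — violates constraint (iv): syllable 1 coda contains /g/ → phonotactically illegal
luwm — violates constraint (iii): syllable 1 coda /wm/ has 2 consonants (> 1) → phonotactically illegal
ljil — σ1 onset /lj/ (2C), coda /l/ ok → phonotactically legal
fun.lvi — violates constraint (ii): word begins with /f/ → phonotactically illegal
lla.mfug — violates constraint (iv): syllable 2 coda contains /g/ → phonotactically illegal
jvinn — violates constraint (iii): syllable 1 coda /nn/ has 2 consonants (> 1) → phonotactically illegal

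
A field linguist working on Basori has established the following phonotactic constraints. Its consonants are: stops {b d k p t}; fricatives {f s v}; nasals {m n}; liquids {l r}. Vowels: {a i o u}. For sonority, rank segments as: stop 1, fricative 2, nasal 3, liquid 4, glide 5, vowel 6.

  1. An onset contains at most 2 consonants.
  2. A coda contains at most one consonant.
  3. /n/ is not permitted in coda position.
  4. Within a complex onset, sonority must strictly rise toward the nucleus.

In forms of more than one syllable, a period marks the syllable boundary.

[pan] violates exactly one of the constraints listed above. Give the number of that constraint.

[pan]: syllable 1 coda contains /n/.
This is a violation of constraint 3: "/n/ is not permitted in coda position."
The remaining constraints (1, 2, 4) are satisfied.

3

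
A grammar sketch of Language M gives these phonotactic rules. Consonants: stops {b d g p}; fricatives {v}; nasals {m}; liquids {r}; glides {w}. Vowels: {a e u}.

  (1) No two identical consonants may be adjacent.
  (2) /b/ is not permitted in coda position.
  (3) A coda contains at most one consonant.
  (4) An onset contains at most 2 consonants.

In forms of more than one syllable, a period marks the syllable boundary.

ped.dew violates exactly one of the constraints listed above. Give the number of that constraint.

1

ped.dew: adjacent identical consonants /dd/.
This is a violation of constraint 1: "No two identical consonants may be adjacent."
The remaining constraints (2, 3, 4) are satisfied.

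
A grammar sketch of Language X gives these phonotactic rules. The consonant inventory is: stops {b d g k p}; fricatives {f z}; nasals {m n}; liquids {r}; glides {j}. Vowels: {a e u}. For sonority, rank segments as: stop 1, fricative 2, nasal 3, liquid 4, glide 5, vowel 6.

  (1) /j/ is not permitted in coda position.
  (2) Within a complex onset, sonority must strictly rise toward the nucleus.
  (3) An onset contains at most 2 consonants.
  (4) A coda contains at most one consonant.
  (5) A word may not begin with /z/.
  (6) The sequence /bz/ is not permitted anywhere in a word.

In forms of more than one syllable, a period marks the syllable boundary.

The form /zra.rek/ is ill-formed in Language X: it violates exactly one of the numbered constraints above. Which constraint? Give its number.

5

/zra.rek/: word begins with /z/.
This is a violation of constraint 5: "A word may not begin with /z/."
The remaining constraints (1, 2, 3, 4, 6) are satisfied.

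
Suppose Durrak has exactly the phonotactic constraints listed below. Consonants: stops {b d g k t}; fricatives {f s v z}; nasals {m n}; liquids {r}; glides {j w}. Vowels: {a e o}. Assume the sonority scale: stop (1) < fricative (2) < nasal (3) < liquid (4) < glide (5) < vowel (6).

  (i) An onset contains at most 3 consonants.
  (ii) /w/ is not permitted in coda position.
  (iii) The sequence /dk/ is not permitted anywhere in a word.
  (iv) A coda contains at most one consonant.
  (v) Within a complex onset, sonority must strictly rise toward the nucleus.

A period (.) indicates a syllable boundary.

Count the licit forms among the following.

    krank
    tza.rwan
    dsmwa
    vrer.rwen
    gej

krank — violates constraint (iv): syllable 1 coda /nk/ has 2 consonants (> 1) → illicit
tza.rwan — σ1 onset /tz/ (1→2 rises), coda /∅/ ok; σ2 onset /rw/ (4→5 rises), coda /n/ ok → licit
dsmwa — violates constraint (i): syllable 1 onset /dsmw/ has 4 consonants (> 3) → illicit
vrer.rwen — σ1 onset /vr/ (2→4 rises), coda /r/ ok; σ2 onset /rw/ (4→5 rises), coda /n/ ok → licit
gej — σ1 onset /g/, coda /j/ ok → licit
Licit: tza.rwan, vrer.rwen, gej → 3.

3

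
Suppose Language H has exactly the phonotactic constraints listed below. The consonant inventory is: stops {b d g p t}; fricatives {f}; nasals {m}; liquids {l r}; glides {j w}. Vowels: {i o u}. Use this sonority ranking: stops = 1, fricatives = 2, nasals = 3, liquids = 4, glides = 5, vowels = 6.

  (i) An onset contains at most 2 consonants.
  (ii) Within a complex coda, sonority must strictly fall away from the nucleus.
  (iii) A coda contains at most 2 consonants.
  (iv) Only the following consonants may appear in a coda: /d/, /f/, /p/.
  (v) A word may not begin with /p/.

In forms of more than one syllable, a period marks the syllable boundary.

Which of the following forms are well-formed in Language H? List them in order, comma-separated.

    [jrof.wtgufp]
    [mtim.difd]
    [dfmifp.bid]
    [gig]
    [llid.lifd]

[llid.lifd]

[jrof.wtgufp] — violates constraint (i): syllable 2 onset /wtg/ has 3 consonants (> 2) → ill-formed
[mtim.difd] — violates constraint (iv): syllable 1 coda contains /m/, which is not a licensed coda consonant → ill-formed
[dfmifp.bid] — violates constraint (i): syllable 1 onset /dfm/ has 3 consonants (> 2) → ill-formed
[gig] — violates constraint (iv): syllable 1 coda contains /g/, which is not a licensed coda consonant → ill-formed
[llid.lifd] — σ1 onset /ll/ (2C), coda /d/ ok; σ2 onset /l/, coda /fd/ (2→1 falls) ok → well-formed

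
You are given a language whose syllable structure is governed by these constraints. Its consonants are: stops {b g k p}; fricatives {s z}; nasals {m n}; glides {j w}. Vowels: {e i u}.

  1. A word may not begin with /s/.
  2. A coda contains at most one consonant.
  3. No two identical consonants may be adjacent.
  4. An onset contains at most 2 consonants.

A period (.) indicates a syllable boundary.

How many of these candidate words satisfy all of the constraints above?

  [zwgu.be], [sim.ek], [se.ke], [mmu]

[zwgu.be] — violates constraint 4: syllable 1 onset /zwg/ has 3 consonants (> 2) → ill-formed
[sim.ek] — violates constraint 1: word begins with /s/ → ill-formed
[se.ke] — violates constraint 1: word begins with /s/ → ill-formed
[mmu] — violates constraint 3: adjacent identical consonants /mm/ → ill-formed
No form is well-formed → 0.

0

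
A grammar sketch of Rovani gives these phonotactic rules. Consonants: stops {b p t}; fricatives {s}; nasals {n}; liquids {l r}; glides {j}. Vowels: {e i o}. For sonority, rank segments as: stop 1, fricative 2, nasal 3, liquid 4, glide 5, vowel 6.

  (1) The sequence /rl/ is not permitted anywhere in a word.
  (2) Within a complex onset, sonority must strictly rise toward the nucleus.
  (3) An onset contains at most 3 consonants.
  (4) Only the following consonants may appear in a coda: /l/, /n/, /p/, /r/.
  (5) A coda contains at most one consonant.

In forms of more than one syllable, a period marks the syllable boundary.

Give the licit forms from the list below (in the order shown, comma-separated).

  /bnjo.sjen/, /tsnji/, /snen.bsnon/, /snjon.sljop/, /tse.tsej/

/bnjo.sjen/ — σ1 onset /bnj/ (1→3→5 rises), coda /∅/ ok; σ2 onset /sj/ (2→5 rises), coda /n/ ok → licit
/tsnji/ — violates constraint 3: syllable 1 onset /tsnj/ has 4 consonants (> 3) → illicit
/snen.bsnon/ — σ1 onset /sn/ (2→3 rises), coda /n/ ok; σ2 onset /bsn/ (1→2→3 rises), coda /n/ ok → licit
/snjon.sljop/ — σ1 onset /snj/ (2→3→5 rises), coda /n/ ok; σ2 onset /slj/ (2→4→5 rises), coda /p/ ok → licit
/tse.tsej/ — violates constraint 4: syllable 2 coda contains /j/, which is not a licensed coda consonant → illicit

/bnjo.sjen/, /snen.bsnon/, /snjon.sljop/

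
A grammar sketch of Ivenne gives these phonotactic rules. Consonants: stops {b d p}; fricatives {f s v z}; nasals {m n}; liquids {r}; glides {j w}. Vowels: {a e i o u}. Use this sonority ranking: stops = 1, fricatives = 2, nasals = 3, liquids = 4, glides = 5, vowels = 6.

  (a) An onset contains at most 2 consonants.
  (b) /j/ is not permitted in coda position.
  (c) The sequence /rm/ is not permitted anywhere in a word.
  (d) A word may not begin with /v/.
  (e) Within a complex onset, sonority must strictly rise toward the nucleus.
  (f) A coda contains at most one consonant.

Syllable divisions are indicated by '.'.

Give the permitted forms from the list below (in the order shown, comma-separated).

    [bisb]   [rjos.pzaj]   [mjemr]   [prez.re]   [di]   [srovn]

[prez.re], [di]

[bisb] — violates constraint (f): syllable 1 coda /sb/ has 2 consonants (> 1) → not permitted
[rjos.pzaj] — violates constraint (b): syllable 2 coda contains /j/ → not permitted
[mjemr] — violates constraint (f): syllable 1 coda /mr/ has 2 consonants (> 1) → not permitted
[prez.re] — σ1 onset /pr/ (1→4 rises), coda /z/ ok; σ2 onset /r/, coda /∅/ ok → permitted
[di] — σ1 onset /d/, coda /∅/ ok → permitted
[srovn] — violates constraint (f): syllable 1 coda /vn/ has 2 consonants (> 1) → not permitted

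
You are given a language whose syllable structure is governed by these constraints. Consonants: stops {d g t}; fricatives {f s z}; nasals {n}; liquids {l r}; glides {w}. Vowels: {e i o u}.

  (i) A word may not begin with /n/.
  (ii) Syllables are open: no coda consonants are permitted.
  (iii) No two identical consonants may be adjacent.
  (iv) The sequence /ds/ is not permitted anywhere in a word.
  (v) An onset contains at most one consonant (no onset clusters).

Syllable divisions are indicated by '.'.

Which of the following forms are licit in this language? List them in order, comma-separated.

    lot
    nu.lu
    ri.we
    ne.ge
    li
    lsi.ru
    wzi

lot — violates constraint (ii): syllable 1 coda /t/ has 1 consonant (> 0) → illicit
nu.lu — violates constraint (i): word begins with /n/ → illicit
ri.we — σ1 onset /r/, coda /∅/ ok; σ2 onset /w/, coda /∅/ ok → licit
ne.ge — violates constraint (i): word begins with /n/ → illicit
li — σ1 onset /l/, coda /∅/ ok → licit
lsi.ru — violates constraint (v): syllable 1 onset /ls/ has 2 consonants (> 1) → illicit
wzi — violates constraint (v): syllable 1 onset /wz/ has 2 consonants (> 1) → illicit

ri.we, li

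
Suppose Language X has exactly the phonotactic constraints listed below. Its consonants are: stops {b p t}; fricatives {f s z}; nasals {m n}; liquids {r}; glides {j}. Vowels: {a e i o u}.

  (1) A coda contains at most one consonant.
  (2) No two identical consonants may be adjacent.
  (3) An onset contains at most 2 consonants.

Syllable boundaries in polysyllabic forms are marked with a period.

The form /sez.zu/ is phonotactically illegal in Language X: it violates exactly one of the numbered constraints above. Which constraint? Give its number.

/sez.zu/: adjacent identical consonants /zz/.
This is a violation of constraint 2: "No two identical consonants may be adjacent."
The remaining constraints (1, 3) are satisfied.

2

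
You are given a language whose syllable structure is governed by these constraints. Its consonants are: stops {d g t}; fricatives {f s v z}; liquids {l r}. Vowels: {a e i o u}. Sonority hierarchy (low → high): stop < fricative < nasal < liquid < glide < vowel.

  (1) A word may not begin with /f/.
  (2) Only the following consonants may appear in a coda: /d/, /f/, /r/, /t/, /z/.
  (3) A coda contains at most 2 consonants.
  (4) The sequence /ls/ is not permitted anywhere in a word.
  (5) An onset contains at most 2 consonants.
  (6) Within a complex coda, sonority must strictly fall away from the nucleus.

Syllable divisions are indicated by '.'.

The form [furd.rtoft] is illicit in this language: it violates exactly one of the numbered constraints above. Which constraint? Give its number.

1

[furd.rtoft]: word begins with /f/.
This is a violation of constraint 1: "A word may not begin with /f/."
The remaining constraints (2, 3, 4, 5, 6) are satisfied.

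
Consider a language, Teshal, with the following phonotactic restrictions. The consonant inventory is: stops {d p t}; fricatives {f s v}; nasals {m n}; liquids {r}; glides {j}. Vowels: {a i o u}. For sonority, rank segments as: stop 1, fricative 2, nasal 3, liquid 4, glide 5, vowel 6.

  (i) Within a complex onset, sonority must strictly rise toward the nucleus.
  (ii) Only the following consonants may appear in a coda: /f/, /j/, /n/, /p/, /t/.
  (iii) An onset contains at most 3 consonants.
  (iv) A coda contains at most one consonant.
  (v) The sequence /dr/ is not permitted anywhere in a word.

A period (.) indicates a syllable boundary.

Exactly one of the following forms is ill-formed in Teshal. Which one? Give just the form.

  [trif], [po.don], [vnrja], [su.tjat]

[trif] — σ1 onset /tr/ (1→4 rises), coda /f/ ok → well-formed
[po.don] — σ1 onset /p/, coda /∅/ ok; σ2 onset /d/, coda /n/ ok → well-formed
[vnrja] — violates constraint (iii): syllable 1 onset /vnrj/ has 4 consonants (> 3) → ill-formed
[su.tjat] — σ1 onset /s/, coda /∅/ ok; σ2 onset /tj/ (1→5 rises), coda /t/ ok → well-formed

[vnrja]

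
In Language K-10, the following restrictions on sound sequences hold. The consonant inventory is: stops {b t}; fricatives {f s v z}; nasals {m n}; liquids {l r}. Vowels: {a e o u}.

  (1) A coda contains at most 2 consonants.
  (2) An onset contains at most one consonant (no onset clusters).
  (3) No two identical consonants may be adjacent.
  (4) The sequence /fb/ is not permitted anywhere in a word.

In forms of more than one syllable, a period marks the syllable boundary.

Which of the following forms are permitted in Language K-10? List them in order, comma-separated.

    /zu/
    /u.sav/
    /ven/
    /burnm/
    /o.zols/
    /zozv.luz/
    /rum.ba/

/zu/, /u.sav/, /ven/, /o.zols/, /zozv.luz/, /rum.ba/

/zu/ — σ1 onset /z/, coda /∅/ ok → permitted
/u.sav/ — σ1 onset /∅/, coda /∅/ ok; σ2 onset /s/, coda /v/ ok → permitted
/ven/ — σ1 onset /v/, coda /n/ ok → permitted
/burnm/ — violates constraint 1: syllable 1 coda /rnm/ has 3 consonants (> 2) → not permitted
/o.zols/ — σ1 onset /∅/, coda /∅/ ok; σ2 onset /z/, coda /ls/ (2C) ok → permitted
/zozv.luz/ — σ1 onset /z/, coda /zv/ (2C) ok; σ2 onset /l/, coda /z/ ok → permitted
/rum.ba/ — σ1 onset /r/, coda /m/ ok; σ2 onset /b/, coda /∅/ ok → permitted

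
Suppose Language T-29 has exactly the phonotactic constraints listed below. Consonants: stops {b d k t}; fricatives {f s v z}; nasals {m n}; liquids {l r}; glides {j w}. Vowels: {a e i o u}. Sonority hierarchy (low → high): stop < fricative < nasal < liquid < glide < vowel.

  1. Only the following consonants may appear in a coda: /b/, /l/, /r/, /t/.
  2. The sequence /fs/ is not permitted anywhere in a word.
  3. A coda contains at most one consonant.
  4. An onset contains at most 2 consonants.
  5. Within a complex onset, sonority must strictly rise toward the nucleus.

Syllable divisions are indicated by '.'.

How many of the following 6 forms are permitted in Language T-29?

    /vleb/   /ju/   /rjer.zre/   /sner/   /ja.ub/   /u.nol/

6

/vleb/ — σ1 onset /vl/ (2→4 rises), coda /b/ ok → permitted
/ju/ — σ1 onset /j/, coda /∅/ ok → permitted
/rjer.zre/ — σ1 onset /rj/ (4→5 rises), coda /r/ ok; σ2 onset /zr/ (2→4 rises), coda /∅/ ok → permitted
/sner/ — σ1 onset /sn/ (2→3 rises), coda /r/ ok → permitted
/ja.ub/ — σ1 onset /j/, coda /∅/ ok; σ2 onset /∅/, coda /b/ ok → permitted
/u.nol/ — σ1 onset /∅/, coda /∅/ ok; σ2 onset /n/, coda /l/ ok → permitted
Permitted: /vleb/, /ju/, /rjer.zre/, /sner/, /ja.ub/, /u.nol/ → 6.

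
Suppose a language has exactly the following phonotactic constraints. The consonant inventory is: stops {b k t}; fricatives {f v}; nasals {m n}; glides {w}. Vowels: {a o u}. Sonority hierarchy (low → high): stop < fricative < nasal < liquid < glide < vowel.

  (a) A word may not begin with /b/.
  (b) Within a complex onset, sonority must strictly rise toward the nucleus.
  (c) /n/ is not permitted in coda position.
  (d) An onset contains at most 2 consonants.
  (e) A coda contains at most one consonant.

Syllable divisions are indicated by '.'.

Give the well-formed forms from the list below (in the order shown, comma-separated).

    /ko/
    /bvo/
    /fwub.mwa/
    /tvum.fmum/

/ko/, /fwub.mwa/, /tvum.fmum/

/ko/ — σ1 onset /k/, coda /∅/ ok → well-formed
/bvo/ — violates constraint (a): word begins with /b/ → ill-formed
/fwub.mwa/ — σ1 onset /fw/ (2→5 rises), coda /b/ ok; σ2 onset /mw/ (3→5 rises), coda /∅/ ok → well-formed
/tvum.fmum/ — σ1 onset /tv/ (1→2 rises), coda /m/ ok; σ2 onset /fm/ (2→3 rises), coda /m/ ok → well-formed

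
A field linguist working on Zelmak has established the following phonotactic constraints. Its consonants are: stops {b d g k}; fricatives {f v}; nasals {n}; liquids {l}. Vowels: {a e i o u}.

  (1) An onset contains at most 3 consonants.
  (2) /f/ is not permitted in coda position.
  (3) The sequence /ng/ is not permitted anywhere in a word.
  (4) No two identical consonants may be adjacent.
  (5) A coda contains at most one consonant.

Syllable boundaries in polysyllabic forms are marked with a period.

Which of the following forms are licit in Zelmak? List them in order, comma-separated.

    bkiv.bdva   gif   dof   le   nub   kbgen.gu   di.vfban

bkiv.bdva, le, nub, di.vfban

bkiv.bdva — σ1 onset /bk/ (2C), coda /v/ ok; σ2 onset /bdv/ (3C), coda /∅/ ok → licit
gif — violates constraint 2: syllable 1 coda contains /f/ → illicit
dof — violates constraint 2: syllable 1 coda contains /f/ → illicit
le — σ1 onset /l/, coda /∅/ ok → licit
nub — σ1 onset /n/, coda /b/ ok → licit
kbgen.gu — violates constraint 3: contains banned sequence /ng/ → illicit
di.vfban — σ1 onset /d/, coda /∅/ ok; σ2 onset /vfb/ (3C), coda /n/ ok → licit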